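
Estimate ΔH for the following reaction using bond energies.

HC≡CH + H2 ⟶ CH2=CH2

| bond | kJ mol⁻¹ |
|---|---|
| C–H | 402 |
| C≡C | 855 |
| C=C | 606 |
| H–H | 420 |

Bonds broken (reactants):
  C≡C: 1 × 855 = 855
  C–H: 2 × 402 = 804
  H–H: 1 × 420 = 420
  Σ(broken) = 2079 kJ
Bonds formed (products):
  C–H: 4 × 402 = 1608
  C=C: 1 × 606 = 606
  Σ(formed) = 2214 kJ
ΔH = Σ(broken) − Σ(formed) = 2079 − 2214 = −135 kJ

ΔH ≈ −135 kJ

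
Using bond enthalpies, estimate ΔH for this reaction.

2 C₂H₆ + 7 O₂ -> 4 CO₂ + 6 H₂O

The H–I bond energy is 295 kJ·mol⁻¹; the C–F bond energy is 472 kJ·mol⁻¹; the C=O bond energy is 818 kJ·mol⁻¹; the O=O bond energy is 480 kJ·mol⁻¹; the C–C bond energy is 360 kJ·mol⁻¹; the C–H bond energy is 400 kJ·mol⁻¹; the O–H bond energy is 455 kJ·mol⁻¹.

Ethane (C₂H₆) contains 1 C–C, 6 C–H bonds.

Bonds broken (reactants):
  C–C: 2 × 360 = 720
  C–H: 12 × 400 = 4800
  O=O: 7 × 480 = 3360
  Σ(broken) = 8880 kJ
Bonds formed (products):
  C=O: 8 × 818 = 6544
  O–H: 12 × 455 = 5460
  Σ(formed) = 12004 kJ
ΔH = Σ(broken) − Σ(formed) = 8880 − 12004 = −3124 kJ

ΔH ≈ −3124 kJ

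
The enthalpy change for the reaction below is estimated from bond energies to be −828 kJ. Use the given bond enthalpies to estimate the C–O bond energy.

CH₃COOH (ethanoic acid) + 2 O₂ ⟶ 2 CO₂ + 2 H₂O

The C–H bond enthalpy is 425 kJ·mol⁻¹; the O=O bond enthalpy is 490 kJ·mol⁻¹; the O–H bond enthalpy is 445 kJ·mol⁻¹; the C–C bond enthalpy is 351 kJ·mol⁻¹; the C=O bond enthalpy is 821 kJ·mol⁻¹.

Let D be the C–O bond energy.
Σ(broken) = 1×351 + 3×425 + 1×D + 1×821 + 1×445 + 2×490 = 3872 + D
Σ(formed) = 4×821 + 4×445 = 5064
ΔH = Σ(broken) − Σ(formed) = (3872 + D) − (5064) = −1192 + D
Setting this equal to −828 kJ gives D = 364 kJ/mol.

D(C–O) ≈ 364 kJ/mol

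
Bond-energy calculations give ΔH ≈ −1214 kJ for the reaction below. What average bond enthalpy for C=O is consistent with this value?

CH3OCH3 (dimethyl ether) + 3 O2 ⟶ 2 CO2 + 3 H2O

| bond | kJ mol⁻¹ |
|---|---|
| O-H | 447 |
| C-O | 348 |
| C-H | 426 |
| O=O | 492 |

Let D be the C=O bond energy.
Σ(broken) = 6×426 + 2×348 + 3×492 = 4728
Σ(formed) = 4×D + 6×447 = 2682 + 4D
ΔH = Σ(broken) − Σ(formed) = (4728) − (2682 + 4D) = +2046 − 4D
Setting this equal to −1214 kJ gives 4D = 3260, so D = 815 kJ/mol.

D(C=O) ≈ 815 kJ/mol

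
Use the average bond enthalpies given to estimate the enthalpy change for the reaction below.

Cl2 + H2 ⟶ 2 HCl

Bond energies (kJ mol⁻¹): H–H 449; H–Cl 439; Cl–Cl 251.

Bonds broken (reactants):
  Cl–Cl: 1 × 251 = 251
  H–H: 1 × 449 = 449
  Σ(broken) = 700 kJ
Bonds formed (products):
  H–Cl: 2 × 439 = 878
  Σ(formed) = 878 kJ
ΔH = Σ(broken) − Σ(formed) = 700 − 878 = −178 kJ

ΔH ≈ −178 kJ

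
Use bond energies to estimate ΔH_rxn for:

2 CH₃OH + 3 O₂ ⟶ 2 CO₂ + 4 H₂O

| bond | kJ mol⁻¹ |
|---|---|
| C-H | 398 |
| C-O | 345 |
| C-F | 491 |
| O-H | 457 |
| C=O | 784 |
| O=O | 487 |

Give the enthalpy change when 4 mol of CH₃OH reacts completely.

ΔH = −2678 kJ

Bonds broken (reactants):
  C-H: 6 × 398 = 2388
  C-O: 2 × 345 = 690
  O-H: 2 × 457 = 914
  O=O: 3 × 487 = 1461
  Σ(broken) = 5453 kJ
Bonds formed (products):
  C=O: 4 × 784 = 3136
  O-H: 8 × 457 = 3656
  Σ(formed) = 6792 kJ
ΔH = Σ(broken) − Σ(formed) = 5453 − 6792 = −1339 kJ
For 2× the reaction as written: 2 × (−1339) = −2678 kJ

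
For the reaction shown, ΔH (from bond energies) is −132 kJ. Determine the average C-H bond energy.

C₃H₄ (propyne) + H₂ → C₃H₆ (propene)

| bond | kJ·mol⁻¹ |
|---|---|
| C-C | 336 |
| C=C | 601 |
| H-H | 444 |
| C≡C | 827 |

D(C-H) ≈ 401 kJ/mol

Let D be the C-H bond energy.
Σ(broken) = 1×827 + 1×336 + 4×D + 1×444 = 1607 + 4D
Σ(formed) = 1×336 + 6×D + 1×601 = 937 + 6D
ΔH = Σ(broken) − Σ(formed) = (1607 + 4D) − (937 + 6D) = +670 − 2D
Setting this equal to −132 kJ gives 2D = 802, so D = 401 kJ/mol.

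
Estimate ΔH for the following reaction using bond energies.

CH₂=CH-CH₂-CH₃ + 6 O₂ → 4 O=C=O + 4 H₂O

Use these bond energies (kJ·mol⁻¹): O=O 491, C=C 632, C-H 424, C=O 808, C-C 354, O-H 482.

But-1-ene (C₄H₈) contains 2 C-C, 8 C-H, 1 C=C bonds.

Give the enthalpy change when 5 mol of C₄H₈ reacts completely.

ΔH = −13210 kJ

Bonds broken (reactants):
  C-C: 2 × 354 = 708
  C-H: 8 × 424 = 3392
  C=C: 1 × 632 = 632
  O=O: 6 × 491 = 2946
  Σ(broken) = 7678 kJ
Bonds formed (products):
  C=O: 8 × 808 = 6464
  O-H: 8 × 482 = 3856
  Σ(formed) = 10320 kJ
ΔH = Σ(broken) − Σ(formed) = 7678 − 10320 = −2642 kJ
For 5× the reaction as written: 5 × (−2642) = −13210 kJ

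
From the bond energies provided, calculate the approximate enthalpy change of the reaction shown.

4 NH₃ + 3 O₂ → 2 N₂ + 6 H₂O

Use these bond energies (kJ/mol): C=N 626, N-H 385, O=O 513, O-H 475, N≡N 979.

Bonds broken (reactants):
  N-H: 12 × 385 = 4620
  O=O: 3 × 513 = 1539
  Σ(broken) = 6159 kJ
Bonds formed (products):
  N≡N: 2 × 979 = 1958
  O-H: 12 × 475 = 5700
  Σ(formed) = 7658 kJ
ΔH = Σ(broken) − Σ(formed) = 6159 − 7658 = −1499 kJ

ΔH ≈ −1499 kJ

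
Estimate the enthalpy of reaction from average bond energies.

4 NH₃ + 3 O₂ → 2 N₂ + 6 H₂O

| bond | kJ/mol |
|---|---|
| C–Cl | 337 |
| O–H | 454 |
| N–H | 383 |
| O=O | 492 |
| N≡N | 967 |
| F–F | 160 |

ΔH ≈ −1310 kJ

Bonds broken (reactants):
  N–H: 12 × 383 = 4596
  O=O: 3 × 492 = 1476
  Σ(broken) = 6072 kJ
Bonds formed (products):
  N≡N: 2 × 967 = 1934
  O–H: 12 × 454 = 5448
  Σ(formed) = 7382 kJ
ΔH = Σ(broken) − Σ(formed) = 6072 − 7382 = −1310 kJ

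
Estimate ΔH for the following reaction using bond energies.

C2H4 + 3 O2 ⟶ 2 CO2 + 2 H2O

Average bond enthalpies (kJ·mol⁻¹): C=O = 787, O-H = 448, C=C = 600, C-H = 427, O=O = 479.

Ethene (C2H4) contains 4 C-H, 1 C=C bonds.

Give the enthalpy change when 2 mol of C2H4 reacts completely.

Bonds broken (reactants):
  C-H: 4 × 427 = 1708
  C=C: 1 × 600 = 600
  O=O: 3 × 479 = 1437
  Σ(broken) = 3745 kJ
Bonds formed (products):
  C=O: 4 × 787 = 3148
  O-H: 4 × 448 = 1792
  Σ(formed) = 4940 kJ
ΔH = Σ(broken) − Σ(formed) = 3745 − 4940 = −1195 kJ
For 2× the reaction as written: 2 × (−1195) = −2390 kJ

ΔH = −2390 kJ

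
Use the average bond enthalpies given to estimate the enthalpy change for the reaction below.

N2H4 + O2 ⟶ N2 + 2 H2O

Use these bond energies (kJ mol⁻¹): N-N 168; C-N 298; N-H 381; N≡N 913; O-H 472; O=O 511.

ΔH ≈ −598 kJ

Bonds broken (reactants):
  N-H: 4 × 381 = 1524
  N-N: 1 × 168 = 168
  O=O: 1 × 511 = 511
  Σ(broken) = 2203 kJ
Bonds formed (products):
  N≡N: 1 × 913 = 913
  O-H: 4 × 472 = 1888
  Σ(formed) = 2801 kJ
ΔH = Σ(broken) − Σ(formed) = 2203 − 2801 = −598 kJ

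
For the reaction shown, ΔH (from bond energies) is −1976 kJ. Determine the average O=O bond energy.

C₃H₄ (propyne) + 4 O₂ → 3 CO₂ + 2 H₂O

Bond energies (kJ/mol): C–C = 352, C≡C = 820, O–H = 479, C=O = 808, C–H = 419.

D(O=O) ≈ 485 kJ/mol

Let D be the O=O bond energy.
Σ(broken) = 1×820 + 1×352 + 4×419 + 4×D = 2848 + 4D
Σ(formed) = 6×808 + 4×479 = 6764
ΔH = Σ(broken) − Σ(formed) = (2848 + 4D) − (6764) = −3916 + 4D
Setting this equal to −1976 kJ gives 4D = 1940, so D = 485 kJ/mol.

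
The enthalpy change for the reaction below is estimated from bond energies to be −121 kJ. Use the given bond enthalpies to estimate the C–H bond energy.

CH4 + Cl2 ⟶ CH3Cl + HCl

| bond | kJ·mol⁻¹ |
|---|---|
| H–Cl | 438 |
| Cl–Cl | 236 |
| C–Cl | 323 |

Let D be the C–H bond energy.
Σ(broken) = 4×D + 1×236 = 236 + 4D
Σ(formed) = 1×323 + 3×D + 1×438 = 761 + 3D
ΔH = Σ(broken) − Σ(formed) = (236 + 4D) − (761 + 3D) = −525 + D
Setting this equal to −121 kJ gives D = 404 kJ/mol.

D(C–H) ≈ 404 kJ/mol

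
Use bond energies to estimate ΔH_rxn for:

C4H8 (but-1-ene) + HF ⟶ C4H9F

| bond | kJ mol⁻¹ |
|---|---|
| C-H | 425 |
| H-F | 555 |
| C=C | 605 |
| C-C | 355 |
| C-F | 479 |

Bonds broken (reactants):
  C-C: 2 × 355 = 710
  C-H: 8 × 425 = 3400
  C=C: 1 × 605 = 605
  H-F: 1 × 555 = 555
  Σ(broken) = 5270 kJ
Bonds formed (products):
  C-C: 3 × 355 = 1065
  C-F: 1 × 479 = 479
  C-H: 9 × 425 = 3825
  Σ(formed) = 5369 kJ
ΔH = Σ(broken) − Σ(formed) = 5270 − 5369 = −99 kJ

ΔH ≈ −99 kJ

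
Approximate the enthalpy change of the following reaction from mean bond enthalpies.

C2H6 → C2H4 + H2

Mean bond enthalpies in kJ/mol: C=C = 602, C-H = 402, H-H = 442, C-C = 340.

ΔH ≈ +100 kJ

Bonds broken (reactants):
  C-C: 1 × 340 = 340
  C-H: 6 × 402 = 2412
  Σ(broken) = 2752 kJ
Bonds formed (products):
  C-H: 4 × 402 = 1608
  C=C: 1 × 602 = 602
  H-H: 1 × 442 = 442
  Σ(formed) = 2652 kJ
ΔH = Σ(broken) − Σ(formed) = 2752 − 2652 = +100 kJ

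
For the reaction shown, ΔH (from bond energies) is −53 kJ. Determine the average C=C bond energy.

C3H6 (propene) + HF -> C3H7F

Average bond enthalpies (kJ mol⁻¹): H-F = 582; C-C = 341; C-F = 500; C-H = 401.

D(C=C) ≈ 607 kJ/mol

Let D be the C=C bond energy.
Σ(broken) = 1×341 + 6×401 + 1×D + 1×582 = 3329 + D
Σ(formed) = 2×341 + 1×500 + 7×401 = 3989
ΔH = Σ(broken) − Σ(formed) = (3329 + D) − (3989) = −660 + D
Setting this equal to −53 kJ gives D = 607 kJ/mol.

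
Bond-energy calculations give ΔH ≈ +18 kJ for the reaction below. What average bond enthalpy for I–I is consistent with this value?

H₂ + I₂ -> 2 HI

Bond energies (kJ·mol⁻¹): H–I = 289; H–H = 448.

D(I–I) ≈ 148 kJ/mol

Let D be the I–I bond energy.
Σ(broken) = 1×448 + 1×D = 448 + D
Σ(formed) = 2×289 = 578
ΔH = Σ(broken) − Σ(formed) = (448 + D) − (578) = −130 + D
Setting this equal to +18 kJ gives D = 148 kJ/mol.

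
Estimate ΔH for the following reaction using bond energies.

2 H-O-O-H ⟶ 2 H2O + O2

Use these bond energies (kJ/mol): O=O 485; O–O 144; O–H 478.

Bonds broken (reactants):
  O–H: 4 × 478 = 1912
  O–O: 2 × 144 = 288
  Σ(broken) = 2200 kJ
Bonds formed (products):
  O–H: 4 × 478 = 1912
  O=O: 1 × 485 = 485
  Σ(formed) = 2397 kJ
ΔH = Σ(broken) − Σ(formed) = 2200 − 2397 = −197 kJ

ΔH ≈ −197 kJ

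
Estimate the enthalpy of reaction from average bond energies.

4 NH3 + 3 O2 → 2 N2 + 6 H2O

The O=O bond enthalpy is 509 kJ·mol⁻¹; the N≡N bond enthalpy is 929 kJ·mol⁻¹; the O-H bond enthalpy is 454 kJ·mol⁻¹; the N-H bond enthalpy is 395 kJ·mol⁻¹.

ΔH ≈ −1039 kJ

Bonds broken (reactants):
  N-H: 12 × 395 = 4740
  O=O: 3 × 509 = 1527
  Σ(broken) = 6267 kJ
Bonds formed (products):
  N≡N: 2 × 929 = 1858
  O-H: 12 × 454 = 5448
  Σ(formed) = 7306 kJ
ΔH = Σ(broken) − Σ(formed) = 6267 − 7306 = −1039 kJ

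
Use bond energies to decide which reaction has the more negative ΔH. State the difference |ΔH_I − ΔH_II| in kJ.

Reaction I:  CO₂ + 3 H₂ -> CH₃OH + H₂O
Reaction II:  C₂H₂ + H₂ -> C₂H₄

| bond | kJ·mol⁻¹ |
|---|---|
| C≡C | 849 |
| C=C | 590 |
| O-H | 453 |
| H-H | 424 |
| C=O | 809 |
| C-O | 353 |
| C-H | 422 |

Reaction I:
  Bonds broken (reactants):
    C=O: 2 × 809 = 1618
    H-H: 3 × 424 = 1272
    Σ(broken) = 2890 kJ
  Bonds formed (products):
    C-H: 3 × 422 = 1266
    C-O: 1 × 353 = 353
    O-H: 3 × 453 = 1359
    Σ(formed) = 2978 kJ
  ΔH_I = 2890 − 2978 = −88 kJ
Reaction II:
  Bonds broken (reactants):
    C≡C: 1 × 849 = 849
    C-H: 2 × 422 = 844
    H-H: 1 × 424 = 424
    Σ(broken) = 2117 kJ
  Bonds formed (products):
    C-H: 4 × 422 = 1688
    C=C: 1 × 590 = 590
    Σ(formed) = 2278 kJ
  ΔH_II = 2117 − 2278 = −161 kJ
ΔH_I − ΔH_II = +73 kJ, so reaction II has the more negative ΔH; |ΔH_I − ΔH_II| = 73 kJ.

Reaction II, by 73 kJ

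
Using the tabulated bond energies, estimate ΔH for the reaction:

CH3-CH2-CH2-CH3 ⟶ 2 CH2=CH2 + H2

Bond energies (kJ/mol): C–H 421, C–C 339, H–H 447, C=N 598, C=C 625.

ΔH ≈ +162 kJ

Bonds broken (reactants):
  C–C: 3 × 339 = 1017
  C–H: 10 × 421 = 4210
  Σ(broken) = 5227 kJ
Bonds formed (products):
  C–H: 8 × 421 = 3368
  C=C: 2 × 625 = 1250
  H–H: 1 × 447 = 447
  Σ(formed) = 5065 kJ
ΔH = Σ(broken) − Σ(formed) = 5227 − 5065 = +162 kJ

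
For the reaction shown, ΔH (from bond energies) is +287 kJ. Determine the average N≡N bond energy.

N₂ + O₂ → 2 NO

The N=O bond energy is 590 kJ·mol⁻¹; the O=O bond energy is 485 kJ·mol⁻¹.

Let D be the N≡N bond energy.
Σ(broken) = 1×D + 1×485 = 485 + D
Σ(formed) = 2×590 = 1180
ΔH = Σ(broken) − Σ(formed) = (485 + D) − (1180) = −695 + D
Setting this equal to +287 kJ gives D = 982 kJ/mol.

D(N≡N) ≈ 982 kJ/mol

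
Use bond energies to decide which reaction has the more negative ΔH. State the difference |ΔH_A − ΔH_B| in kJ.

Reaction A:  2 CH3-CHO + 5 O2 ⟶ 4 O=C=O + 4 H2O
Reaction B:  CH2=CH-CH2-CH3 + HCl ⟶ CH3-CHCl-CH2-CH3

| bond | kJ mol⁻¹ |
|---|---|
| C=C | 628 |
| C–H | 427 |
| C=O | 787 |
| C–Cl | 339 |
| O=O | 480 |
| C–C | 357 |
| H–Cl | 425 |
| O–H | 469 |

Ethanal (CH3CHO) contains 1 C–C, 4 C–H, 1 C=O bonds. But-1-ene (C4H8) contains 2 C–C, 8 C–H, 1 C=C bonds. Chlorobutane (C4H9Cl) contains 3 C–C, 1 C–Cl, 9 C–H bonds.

Reaction A:
  Bonds broken (reactants):
    C–C: 2 × 357 = 714
    C–H: 8 × 427 = 3416
    C=O: 2 × 787 = 1574
    O=O: 5 × 480 = 2400
    Σ(broken) = 8104 kJ
  Bonds formed (products):
    C=O: 8 × 787 = 6296
    O–H: 8 × 469 = 3752
    Σ(formed) = 10048 kJ
  ΔH_A = 8104 − 10048 = −1944 kJ
Reaction B:
  Bonds broken (reactants):
    C–C: 2 × 357 = 714
    C–H: 8 × 427 = 3416
    C=C: 1 × 628 = 628
    H–Cl: 1 × 425 = 425
    Σ(broken) = 5183 kJ
  Bonds formed (products):
    C–C: 3 × 357 = 1071
    C–Cl: 1 × 339 = 339
    C–H: 9 × 427 = 3843
    Σ(formed) = 5253 kJ
  ΔH_B = 5183 − 5253 = −70 kJ
ΔH_A − ΔH_B = −1874 kJ, so reaction A has the more negative ΔH; |ΔH_A − ΔH_B| = 1874 kJ.

Reaction A, by 1874 kJ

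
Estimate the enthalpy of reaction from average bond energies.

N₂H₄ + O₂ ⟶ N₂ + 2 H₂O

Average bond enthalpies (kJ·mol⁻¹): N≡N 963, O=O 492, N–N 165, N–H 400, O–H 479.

ΔH ≈ −622 kJ

Bonds broken (reactants):
  N–H: 4 × 400 = 1600
  N–N: 1 × 165 = 165
  O=O: 1 × 492 = 492
  Σ(broken) = 2257 kJ
Bonds formed (products):
  N≡N: 1 × 963 = 963
  O–H: 4 × 479 = 1916
  Σ(formed) = 2879 kJ
ΔH = Σ(broken) − Σ(formed) = 2257 − 2879 = −622 kJ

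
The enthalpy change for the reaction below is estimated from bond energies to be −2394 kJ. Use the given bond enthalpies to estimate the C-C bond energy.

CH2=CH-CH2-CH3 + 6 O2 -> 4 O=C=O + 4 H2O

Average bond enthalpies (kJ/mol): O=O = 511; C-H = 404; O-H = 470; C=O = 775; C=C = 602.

D(C-C) ≈ 333 kJ/mol

Let D be the C-C bond energy.
Σ(broken) = 2×D + 8×404 + 1×602 + 6×511 = 6900 + 2D
Σ(formed) = 8×775 + 8×470 = 9960
ΔH = Σ(broken) − Σ(formed) = (6900 + 2D) − (9960) = −3060 + 2D
Setting this equal to −2394 kJ gives 2D = 666, so D = 333 kJ/mol.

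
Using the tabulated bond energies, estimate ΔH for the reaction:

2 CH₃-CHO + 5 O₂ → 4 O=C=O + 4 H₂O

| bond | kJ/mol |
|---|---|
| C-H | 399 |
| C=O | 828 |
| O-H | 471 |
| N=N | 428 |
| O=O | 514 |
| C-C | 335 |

ΔH ≈ −2304 kJ

Bonds broken (reactants):
  C-C: 2 × 335 = 670
  C-H: 8 × 399 = 3192
  C=O: 2 × 828 = 1656
  O=O: 5 × 514 = 2570
  Σ(broken) = 8088 kJ
Bonds formed (products):
  C=O: 8 × 828 = 6624
  O-H: 8 × 471 = 3768
  Σ(formed) = 10392 kJ
ΔH = Σ(broken) − Σ(formed) = 8088 − 10392 = −2304 kJ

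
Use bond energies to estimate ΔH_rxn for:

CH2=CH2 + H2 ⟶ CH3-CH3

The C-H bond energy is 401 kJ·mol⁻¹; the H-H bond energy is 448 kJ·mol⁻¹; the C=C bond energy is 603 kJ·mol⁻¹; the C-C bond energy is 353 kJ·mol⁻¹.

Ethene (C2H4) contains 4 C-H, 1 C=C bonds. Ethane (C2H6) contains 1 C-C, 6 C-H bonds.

ΔH ≈ −104 kJ

Bonds broken (reactants):
  C-H: 4 × 401 = 1604
  C=C: 1 × 603 = 603
  H-H: 1 × 448 = 448
  Σ(broken) = 2655 kJ
Bonds formed (products):
  C-C: 1 × 353 = 353
  C-H: 6 × 401 = 2406
  Σ(formed) = 2759 kJ
ΔH = Σ(broken) − Σ(formed) = 2655 − 2759 = −104 kJ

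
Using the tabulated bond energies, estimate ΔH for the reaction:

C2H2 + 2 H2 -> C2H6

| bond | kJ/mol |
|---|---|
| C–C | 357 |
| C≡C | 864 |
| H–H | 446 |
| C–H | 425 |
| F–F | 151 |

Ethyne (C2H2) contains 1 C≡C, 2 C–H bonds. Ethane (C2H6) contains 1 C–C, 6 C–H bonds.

Bonds broken (reactants):
  C≡C: 1 × 864 = 864
  C–H: 2 × 425 = 850
  H–H: 2 × 446 = 892
  Σ(broken) = 2606 kJ
Bonds formed (products):
  C–C: 1 × 357 = 357
  C–H: 6 × 425 = 2550
  Σ(formed) = 2907 kJ
ΔH = Σ(broken) − Σ(formed) = 2606 − 2907 = −301 kJ

ΔH ≈ −301 kJ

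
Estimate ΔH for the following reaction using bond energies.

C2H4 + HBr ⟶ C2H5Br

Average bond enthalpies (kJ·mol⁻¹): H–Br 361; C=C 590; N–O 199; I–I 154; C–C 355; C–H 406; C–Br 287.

ΔH ≈ −97 kJ

Bonds broken (reactants):
  C–H: 4 × 406 = 1624
  C=C: 1 × 590 = 590
  H–Br: 1 × 361 = 361
  Σ(broken) = 2575 kJ
Bonds formed (products):
  C–Br: 1 × 287 = 287
  C–C: 1 × 355 = 355
  C–H: 5 × 406 = 2030
  Σ(formed) = 2672 kJ
ΔH = Σ(broken) − Σ(formed) = 2575 − 2672 = −97 kJ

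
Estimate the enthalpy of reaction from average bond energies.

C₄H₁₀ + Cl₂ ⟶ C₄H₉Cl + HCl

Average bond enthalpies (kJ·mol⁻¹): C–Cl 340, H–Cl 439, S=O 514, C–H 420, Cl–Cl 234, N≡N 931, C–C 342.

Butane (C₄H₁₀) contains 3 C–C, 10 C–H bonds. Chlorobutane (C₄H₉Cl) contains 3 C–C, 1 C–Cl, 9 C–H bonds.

ΔH ≈ −125 kJ

Bonds broken (reactants):
  C–C: 3 × 342 = 1026
  C–H: 10 × 420 = 4200
  Cl–Cl: 1 × 234 = 234
  Σ(broken) = 5460 kJ
Bonds formed (products):
  C–C: 3 × 342 = 1026
  C–Cl: 1 × 340 = 340
  C–H: 9 × 420 = 3780
  H–Cl: 1 × 439 = 439
  Σ(formed) = 5585 kJ
ΔH = Σ(broken) − Σ(formed) = 5460 − 5585 = −125 kJ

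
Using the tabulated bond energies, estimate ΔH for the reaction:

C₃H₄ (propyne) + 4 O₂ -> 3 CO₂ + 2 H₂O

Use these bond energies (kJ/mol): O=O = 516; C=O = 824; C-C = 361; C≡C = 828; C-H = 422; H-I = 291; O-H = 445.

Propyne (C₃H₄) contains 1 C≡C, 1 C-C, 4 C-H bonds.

ΔH ≈ −1783 kJ

Bonds broken (reactants):
  C≡C: 1 × 828 = 828
  C-C: 1 × 361 = 361
  C-H: 4 × 422 = 1688
  O=O: 4 × 516 = 2064
  Σ(broken) = 4941 kJ
Bonds formed (products):
  C=O: 6 × 824 = 4944
  O-H: 4 × 445 = 1780
  Σ(formed) = 6724 kJ
ΔH = Σ(broken) − Σ(formed) = 4941 − 6724 = −1783 kJ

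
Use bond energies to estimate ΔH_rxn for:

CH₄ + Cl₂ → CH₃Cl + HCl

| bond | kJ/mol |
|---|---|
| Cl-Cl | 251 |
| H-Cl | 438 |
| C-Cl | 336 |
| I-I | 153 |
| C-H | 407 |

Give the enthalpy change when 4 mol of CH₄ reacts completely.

Bonds broken (reactants):
  C-H: 4 × 407 = 1628
  Cl-Cl: 1 × 251 = 251
  Σ(broken) = 1879 kJ
Bonds formed (products):
  C-Cl: 1 × 336 = 336
  C-H: 3 × 407 = 1221
  H-Cl: 1 × 438 = 438
  Σ(formed) = 1995 kJ
ΔH = Σ(broken) − Σ(formed) = 1879 − 1995 = −116 kJ
For 4× the reaction as written: 4 × (−116) = −464 kJ

ΔH = −464 kJ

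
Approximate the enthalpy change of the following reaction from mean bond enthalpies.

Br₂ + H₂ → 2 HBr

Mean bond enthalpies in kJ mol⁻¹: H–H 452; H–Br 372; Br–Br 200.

Bonds broken (reactants):
  Br–Br: 1 × 200 = 200
  H–H: 1 × 452 = 452
  Σ(broken) = 652 kJ
Bonds formed (products):
  H–Br: 2 × 372 = 744
  Σ(formed) = 744 kJ
ΔH = Σ(broken) − Σ(formed) = 652 − 744 = −92 kJ

ΔH ≈ −92 kJ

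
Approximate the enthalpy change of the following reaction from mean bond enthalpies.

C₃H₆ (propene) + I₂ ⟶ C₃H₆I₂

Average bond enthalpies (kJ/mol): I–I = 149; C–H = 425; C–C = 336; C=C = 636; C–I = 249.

ΔH ≈ −49 kJ

Bonds broken (reactants):
  C–C: 1 × 336 = 336
  C–H: 6 × 425 = 2550
  C=C: 1 × 636 = 636
  I–I: 1 × 149 = 149
  Σ(broken) = 3671 kJ
Bonds formed (products):
  C–C: 2 × 336 = 672
  C–H: 6 × 425 = 2550
  C–I: 2 × 249 = 498
  Σ(formed) = 3720 kJ
ΔH = Σ(broken) − Σ(formed) = 3671 − 3720 = −49 kJ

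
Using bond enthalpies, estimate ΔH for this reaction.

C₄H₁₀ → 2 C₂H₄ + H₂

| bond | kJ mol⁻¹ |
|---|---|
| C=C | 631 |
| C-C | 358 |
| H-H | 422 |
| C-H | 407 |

ΔH ≈ +204 kJ

Bonds broken (reactants):
  C-C: 3 × 358 = 1074
  C-H: 10 × 407 = 4070
  Σ(broken) = 5144 kJ
Bonds formed (products):
  C-H: 8 × 407 = 3256
  C=C: 2 × 631 = 1262
  H-H: 1 × 422 = 422
  Σ(formed) = 4940 kJ
ΔH = Σ(broken) − Σ(formed) = 5144 − 4940 = +204 kJ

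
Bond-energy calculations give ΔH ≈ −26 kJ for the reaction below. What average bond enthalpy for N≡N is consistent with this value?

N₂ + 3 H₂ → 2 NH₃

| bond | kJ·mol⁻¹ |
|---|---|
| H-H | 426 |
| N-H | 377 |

Let D be the N≡N bond energy.
Σ(broken) = 3×426 + 1×D = 1278 + D
Σ(formed) = 6×377 = 2262
ΔH = Σ(broken) − Σ(formed) = (1278 + D) − (2262) = −984 + D
Setting this equal to −26 kJ gives D = 958 kJ/mol.

D(N≡N) ≈ 958 kJ/mol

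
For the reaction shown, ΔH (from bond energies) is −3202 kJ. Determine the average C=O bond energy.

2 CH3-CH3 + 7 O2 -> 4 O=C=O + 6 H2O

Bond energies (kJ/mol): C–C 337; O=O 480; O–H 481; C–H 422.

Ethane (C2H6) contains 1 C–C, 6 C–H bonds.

Let D be the C=O bond energy.
Σ(broken) = 2×337 + 12×422 + 7×480 = 9098
Σ(formed) = 8×D + 12×481 = 5772 + 8D
ΔH = Σ(broken) − Σ(formed) = (9098) − (5772 + 8D) = +3326 − 8D
Setting this equal to −3202 kJ gives 8D = 6528, so D = 816 kJ/mol.

D(C=O) ≈ 816 kJ/mol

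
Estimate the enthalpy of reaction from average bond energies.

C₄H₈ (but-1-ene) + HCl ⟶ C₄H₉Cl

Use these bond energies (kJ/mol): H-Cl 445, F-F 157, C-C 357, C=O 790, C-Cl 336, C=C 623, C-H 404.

Bonds broken (reactants):
  C-C: 2 × 357 = 714
  C-H: 8 × 404 = 3232
  C=C: 1 × 623 = 623
  H-Cl: 1 × 445 = 445
  Σ(broken) = 5014 kJ
Bonds formed (products):
  C-C: 3 × 357 = 1071
  C-Cl: 1 × 336 = 336
  C-H: 9 × 404 = 3636
  Σ(formed) = 5043 kJ
ΔH = Σ(broken) − Σ(formed) = 5014 − 5043 = −29 kJ

ΔH ≈ −29 kJ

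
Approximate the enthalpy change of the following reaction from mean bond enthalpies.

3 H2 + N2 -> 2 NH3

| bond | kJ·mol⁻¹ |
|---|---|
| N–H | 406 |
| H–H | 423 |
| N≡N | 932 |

Bonds broken (reactants):
  H–H: 3 × 423 = 1269
  N≡N: 1 × 932 = 932
  Σ(broken) = 2201 kJ
Bonds formed (products):
  N–H: 6 × 406 = 2436
  Σ(formed) = 2436 kJ
ΔH = Σ(broken) − Σ(formed) = 2201 − 2436 = −235 kJ

ΔH ≈ −235 kJ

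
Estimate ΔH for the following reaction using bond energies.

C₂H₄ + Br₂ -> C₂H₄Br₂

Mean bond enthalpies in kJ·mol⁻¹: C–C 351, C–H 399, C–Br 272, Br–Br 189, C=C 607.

ΔH ≈ −99 kJ

Bonds broken (reactants):
  Br–Br: 1 × 189 = 189
  C–H: 4 × 399 = 1596
  C=C: 1 × 607 = 607
  Σ(broken) = 2392 kJ
Bonds formed (products):
  C–Br: 2 × 272 = 544
  C–C: 1 × 351 = 351
  C–H: 4 × 399 = 1596
  Σ(formed) = 2491 kJ
ΔH = Σ(broken) − Σ(formed) = 2392 − 2491 = −99 kJ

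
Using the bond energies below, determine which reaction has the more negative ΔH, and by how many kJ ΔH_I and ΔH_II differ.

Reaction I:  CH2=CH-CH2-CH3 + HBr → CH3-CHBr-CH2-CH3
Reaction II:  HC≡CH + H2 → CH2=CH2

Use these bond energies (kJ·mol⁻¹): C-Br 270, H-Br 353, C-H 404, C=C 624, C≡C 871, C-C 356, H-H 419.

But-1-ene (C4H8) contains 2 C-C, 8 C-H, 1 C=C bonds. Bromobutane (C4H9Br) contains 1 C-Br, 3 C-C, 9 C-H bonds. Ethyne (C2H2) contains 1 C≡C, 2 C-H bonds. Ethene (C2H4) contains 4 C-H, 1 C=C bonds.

Reaction I:
  Bonds broken (reactants):
    C-C: 2 × 356 = 712
    C-H: 8 × 404 = 3232
    C=C: 1 × 624 = 624
    H-Br: 1 × 353 = 353
    Σ(broken) = 4921 kJ
  Bonds formed (products):
    C-Br: 1 × 270 = 270
    C-C: 3 × 356 = 1068
    C-H: 9 × 404 = 3636
    Σ(formed) = 4974 kJ
  ΔH_I = 4921 − 4974 = −53 kJ
Reaction II:
  Bonds broken (reactants):
    C≡C: 1 × 871 = 871
    C-H: 2 × 404 = 808
    H-H: 1 × 419 = 419
    Σ(broken) = 2098 kJ
  Bonds formed (products):
    C-H: 4 × 404 = 1616
    C=C: 1 × 624 = 624
    Σ(formed) = 2240 kJ
  ΔH_II = 2098 − 2240 = −142 kJ
ΔH_I − ΔH_II = +89 kJ, so reaction II has the more negative ΔH; |ΔH_I − ΔH_II| = 89 kJ.

Reaction II, by 89 kJ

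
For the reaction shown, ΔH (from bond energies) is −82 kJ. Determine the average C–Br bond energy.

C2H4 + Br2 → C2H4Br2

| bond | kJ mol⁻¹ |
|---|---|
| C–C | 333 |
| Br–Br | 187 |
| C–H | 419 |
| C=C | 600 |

Let D be the C–Br bond energy.
Σ(broken) = 1×187 + 4×419 + 1×600 = 2463
Σ(formed) = 2×D + 1×333 + 4×419 = 2009 + 2D
ΔH = Σ(broken) − Σ(formed) = (2463) − (2009 + 2D) = +454 − 2D
Setting this equal to −82 kJ gives 2D = 536, so D = 268 kJ/mol.

D(C–Br) ≈ 268 kJ/mol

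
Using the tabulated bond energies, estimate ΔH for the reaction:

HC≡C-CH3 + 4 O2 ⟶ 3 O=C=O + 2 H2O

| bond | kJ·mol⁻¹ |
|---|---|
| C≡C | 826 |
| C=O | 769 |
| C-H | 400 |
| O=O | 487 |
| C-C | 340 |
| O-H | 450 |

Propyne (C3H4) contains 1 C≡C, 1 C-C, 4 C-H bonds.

Bonds broken (reactants):
  C≡C: 1 × 826 = 826
  C-C: 1 × 340 = 340
  C-H: 4 × 400 = 1600
  O=O: 4 × 487 = 1948
  Σ(broken) = 4714 kJ
Bonds formed (products):
  C=O: 6 × 769 = 4614
  O-H: 4 × 450 = 1800
  Σ(formed) = 6414 kJ
ΔH = Σ(broken) − Σ(formed) = 4714 − 6414 = −1700 kJ

ΔH ≈ −1700 kJ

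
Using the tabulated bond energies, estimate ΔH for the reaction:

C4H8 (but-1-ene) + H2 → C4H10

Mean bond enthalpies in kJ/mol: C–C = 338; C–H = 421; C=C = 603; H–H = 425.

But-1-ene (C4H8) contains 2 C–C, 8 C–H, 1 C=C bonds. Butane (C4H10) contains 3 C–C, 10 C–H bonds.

Bonds broken (reactants):
  C–C: 2 × 338 = 676
  C–H: 8 × 421 = 3368
  C=C: 1 × 603 = 603
  H–H: 1 × 425 = 425
  Σ(broken) = 5072 kJ
Bonds formed (products):
  C–C: 3 × 338 = 1014
  C–H: 10 × 421 = 4210
  Σ(formed) = 5224 kJ
ΔH = Σ(broken) − Σ(formed) = 5072 − 5224 = −152 kJ

ΔH ≈ −152 kJ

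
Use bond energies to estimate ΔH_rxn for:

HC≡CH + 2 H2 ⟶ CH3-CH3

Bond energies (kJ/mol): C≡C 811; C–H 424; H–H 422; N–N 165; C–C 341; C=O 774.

Bonds broken (reactants):
  C≡C: 1 × 811 = 811
  C–H: 2 × 424 = 848
  H–H: 2 × 422 = 844
  Σ(broken) = 2503 kJ
Bonds formed (products):
  C–C: 1 × 341 = 341
  C–H: 6 × 424 = 2544
  Σ(formed) = 2885 kJ
ΔH = Σ(broken) − Σ(formed) = 2503 − 2885 = −382 kJ

ΔH ≈ −382 kJ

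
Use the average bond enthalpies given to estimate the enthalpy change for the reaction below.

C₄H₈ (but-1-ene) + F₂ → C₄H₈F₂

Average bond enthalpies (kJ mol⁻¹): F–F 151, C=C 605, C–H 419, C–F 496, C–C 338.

ΔH ≈ −574 kJ

Bonds broken (reactants):
  C–C: 2 × 338 = 676
  C–H: 8 × 419 = 3352
  C=C: 1 × 605 = 605
  F–F: 1 × 151 = 151
  Σ(broken) = 4784 kJ
Bonds formed (products):
  C–C: 3 × 338 = 1014
  C–F: 2 × 496 = 992
  C–H: 8 × 419 = 3352
  Σ(formed) = 5358 kJ
ΔH = Σ(broken) − Σ(formed) = 4784 − 5358 = −574 kJ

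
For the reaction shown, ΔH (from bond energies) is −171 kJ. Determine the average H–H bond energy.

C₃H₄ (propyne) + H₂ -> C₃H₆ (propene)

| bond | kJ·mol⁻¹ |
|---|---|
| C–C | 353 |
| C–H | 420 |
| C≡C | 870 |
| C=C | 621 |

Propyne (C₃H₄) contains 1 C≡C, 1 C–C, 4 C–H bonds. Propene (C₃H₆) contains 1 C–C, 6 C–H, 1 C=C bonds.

D(H–H) ≈ 420 kJ/mol

Let D be the H–H bond energy.
Σ(broken) = 1×870 + 1×353 + 4×420 + 1×D = 2903 + D
Σ(formed) = 1×353 + 6×420 + 1×621 = 3494
ΔH = Σ(broken) − Σ(formed) = (2903 + D) − (3494) = −591 + D
Setting this equal to −171 kJ gives D = 420 kJ/mol.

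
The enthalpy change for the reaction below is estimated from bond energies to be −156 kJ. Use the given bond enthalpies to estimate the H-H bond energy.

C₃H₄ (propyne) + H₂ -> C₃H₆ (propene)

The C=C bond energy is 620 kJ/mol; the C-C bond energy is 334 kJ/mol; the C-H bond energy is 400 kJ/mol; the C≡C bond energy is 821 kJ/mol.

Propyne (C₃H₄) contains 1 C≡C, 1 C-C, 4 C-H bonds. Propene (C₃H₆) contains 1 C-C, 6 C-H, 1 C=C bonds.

Let D be the H-H bond energy.
Σ(broken) = 1×821 + 1×334 + 4×400 + 1×D = 2755 + D
Σ(formed) = 1×334 + 6×400 + 1×620 = 3354
ΔH = Σ(broken) − Σ(formed) = (2755 + D) − (3354) = −599 + D
Setting this equal to −156 kJ gives D = 443 kJ/mol.

D(H-H) ≈ 443 kJ/mol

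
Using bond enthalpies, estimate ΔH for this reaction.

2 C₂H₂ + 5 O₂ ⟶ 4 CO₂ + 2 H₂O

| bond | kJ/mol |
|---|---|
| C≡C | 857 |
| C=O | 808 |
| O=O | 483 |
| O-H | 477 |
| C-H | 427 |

ΔH ≈ −2535 kJ

Bonds broken (reactants):
  C≡C: 2 × 857 = 1714
  C-H: 4 × 427 = 1708
  O=O: 5 × 483 = 2415
  Σ(broken) = 5837 kJ
Bonds formed (products):
  C=O: 8 × 808 = 6464
  O-H: 4 × 477 = 1908
  Σ(formed) = 8372 kJ
ΔH = Σ(broken) − Σ(formed) = 5837 − 8372 = −2535 kJ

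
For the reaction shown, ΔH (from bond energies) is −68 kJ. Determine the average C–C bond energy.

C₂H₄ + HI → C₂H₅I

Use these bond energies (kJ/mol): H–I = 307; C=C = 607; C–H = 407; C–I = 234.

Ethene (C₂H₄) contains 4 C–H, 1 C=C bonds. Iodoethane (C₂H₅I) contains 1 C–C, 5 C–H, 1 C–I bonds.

Let D be the C–C bond energy.
Σ(broken) = 4×407 + 1×607 + 1×307 = 2542
Σ(formed) = 1×D + 5×407 + 1×234 = 2269 + D
ΔH = Σ(broken) − Σ(formed) = (2542) − (2269 + D) = +273 − D
Setting this equal to −68 kJ gives D = 341 kJ/mol.

D(C–C) ≈ 341 kJ/mol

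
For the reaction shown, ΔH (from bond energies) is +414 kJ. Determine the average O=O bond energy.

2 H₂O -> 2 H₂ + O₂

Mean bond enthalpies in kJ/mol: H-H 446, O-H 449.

Let D be the O=O bond energy.
Σ(broken) = 4×449 = 1796
Σ(formed) = 2×446 + 1×D = 892 + D
ΔH = Σ(broken) − Σ(formed) = (1796) − (892 + D) = +904 − D
Setting this equal to +414 kJ gives D = 490 kJ/mol.

D(O=O) ≈ 490 kJ/mol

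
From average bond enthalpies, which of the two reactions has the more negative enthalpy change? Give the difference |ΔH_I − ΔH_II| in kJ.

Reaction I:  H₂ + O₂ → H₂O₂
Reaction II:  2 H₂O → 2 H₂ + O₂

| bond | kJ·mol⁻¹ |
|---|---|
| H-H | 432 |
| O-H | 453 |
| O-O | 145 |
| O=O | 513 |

Reaction I:
  Bonds broken (reactants):
    H-H: 1 × 432 = 432
    O=O: 1 × 513 = 513
    Σ(broken) = 945 kJ
  Bonds formed (products):
    O-H: 2 × 453 = 906
    O-O: 1 × 145 = 145
    Σ(formed) = 1051 kJ
  ΔH_I = 945 − 1051 = −106 kJ
Reaction II:
  Bonds broken (reactants):
    O-H: 4 × 453 = 1812
    Σ(broken) = 1812 kJ
  Bonds formed (products):
    H-H: 2 × 432 = 864
    O=O: 1 × 513 = 513
    Σ(formed) = 1377 kJ
  ΔH_II = 1812 − 1377 = +435 kJ
ΔH_I − ΔH_II = −541 kJ, so reaction I has the more negative ΔH; |ΔH_I − ΔH_II| = 541 kJ.

Reaction I, by 541 kJ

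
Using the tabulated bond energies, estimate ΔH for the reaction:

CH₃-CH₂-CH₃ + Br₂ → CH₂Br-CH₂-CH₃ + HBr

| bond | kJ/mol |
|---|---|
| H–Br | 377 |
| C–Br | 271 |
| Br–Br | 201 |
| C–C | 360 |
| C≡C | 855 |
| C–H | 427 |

Bonds broken (reactants):
  Br–Br: 1 × 201 = 201
  C–C: 2 × 360 = 720
  C–H: 8 × 427 = 3416
  Σ(broken) = 4337 kJ
Bonds formed (products):
  C–Br: 1 × 271 = 271
  C–C: 2 × 360 = 720
  C–H: 7 × 427 = 2989
  H–Br: 1 × 377 = 377
  Σ(formed) = 4357 kJ
ΔH = Σ(broken) − Σ(formed) = 4337 − 4357 = −20 kJ

ΔH ≈ −20 kJ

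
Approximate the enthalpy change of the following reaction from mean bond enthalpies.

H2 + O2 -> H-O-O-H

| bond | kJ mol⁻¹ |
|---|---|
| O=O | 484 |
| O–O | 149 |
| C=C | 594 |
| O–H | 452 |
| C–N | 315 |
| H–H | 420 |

Bonds broken (reactants):
  H–H: 1 × 420 = 420
  O=O: 1 × 484 = 484
  Σ(broken) = 904 kJ
Bonds formed (products):
  O–H: 2 × 452 = 904
  O–O: 1 × 149 = 149
  Σ(formed) = 1053 kJ
ΔH = Σ(broken) − Σ(formed) = 904 − 1053 = −149 kJ

ΔH ≈ −149 kJ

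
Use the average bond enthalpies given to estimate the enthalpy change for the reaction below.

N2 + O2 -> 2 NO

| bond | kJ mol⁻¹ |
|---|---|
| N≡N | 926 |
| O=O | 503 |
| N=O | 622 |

Bonds broken (reactants):
  N≡N: 1 × 926 = 926
  O=O: 1 × 503 = 503
  Σ(broken) = 1429 kJ
Bonds formed (products):
  N=O: 2 × 622 = 1244
  Σ(formed) = 1244 kJ
ΔH = Σ(broken) − Σ(formed) = 1429 − 1244 = +185 kJ

ΔH ≈ +185 kJ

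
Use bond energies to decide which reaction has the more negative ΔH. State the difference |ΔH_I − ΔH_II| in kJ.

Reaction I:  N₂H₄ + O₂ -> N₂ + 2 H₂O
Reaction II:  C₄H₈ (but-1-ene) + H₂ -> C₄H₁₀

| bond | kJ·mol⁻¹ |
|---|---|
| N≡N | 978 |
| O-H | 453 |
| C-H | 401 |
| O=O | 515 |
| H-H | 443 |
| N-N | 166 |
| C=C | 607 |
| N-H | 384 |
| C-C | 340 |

Reaction I, by 481 kJ

Reaction I:
  Bonds broken (reactants):
    N-H: 4 × 384 = 1536
    N-N: 1 × 166 = 166
    O=O: 1 × 515 = 515
    Σ(broken) = 2217 kJ
  Bonds formed (products):
    N≡N: 1 × 978 = 978
    O-H: 4 × 453 = 1812
    Σ(formed) = 2790 kJ
  ΔH_I = 2217 − 2790 = −573 kJ
Reaction II:
  Bonds broken (reactants):
    C-C: 2 × 340 = 680
    C-H: 8 × 401 = 3208
    C=C: 1 × 607 = 607
    H-H: 1 × 443 = 443
    Σ(broken) = 4938 kJ
  Bonds formed (products):
    C-C: 3 × 340 = 1020
    C-H: 10 × 401 = 4010
    Σ(formed) = 5030 kJ
  ΔH_II = 4938 − 5030 = −92 kJ
ΔH_I − ΔH_II = −481 kJ, so reaction I has the more negative ΔH; |ΔH_I − ΔH_II| = 481 kJ.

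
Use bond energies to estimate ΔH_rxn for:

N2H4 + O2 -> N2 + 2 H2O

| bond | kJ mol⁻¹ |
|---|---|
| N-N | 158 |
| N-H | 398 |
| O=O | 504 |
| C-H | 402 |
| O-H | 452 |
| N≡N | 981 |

Bonds broken (reactants):
  N-H: 4 × 398 = 1592
  N-N: 1 × 158 = 158
  O=O: 1 × 504 = 504
  Σ(broken) = 2254 kJ
Bonds formed (products):
  N≡N: 1 × 981 = 981
  O-H: 4 × 452 = 1808
  Σ(formed) = 2789 kJ
ΔH = Σ(broken) − Σ(formed) = 2254 − 2789 = −535 kJ

ΔH ≈ −535 kJ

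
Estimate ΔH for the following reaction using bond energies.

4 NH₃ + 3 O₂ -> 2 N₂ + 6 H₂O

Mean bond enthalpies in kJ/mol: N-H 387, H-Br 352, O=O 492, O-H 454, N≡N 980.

Bonds broken (reactants):
  N-H: 12 × 387 = 4644
  O=O: 3 × 492 = 1476
  Σ(broken) = 6120 kJ
Bonds formed (products):
  N≡N: 2 × 980 = 1960
  O-H: 12 × 454 = 5448
  Σ(formed) = 7408 kJ
ΔH = Σ(broken) − Σ(formed) = 6120 − 7408 = −1288 kJ

ΔH ≈ −1288 kJ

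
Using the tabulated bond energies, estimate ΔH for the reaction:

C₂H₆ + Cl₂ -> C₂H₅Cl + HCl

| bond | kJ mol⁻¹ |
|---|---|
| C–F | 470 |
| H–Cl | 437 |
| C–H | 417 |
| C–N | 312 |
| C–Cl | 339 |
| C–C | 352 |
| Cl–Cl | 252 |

ΔH ≈ −107 kJ

Bonds broken (reactants):
  C–C: 1 × 352 = 352
  C–H: 6 × 417 = 2502
  Cl–Cl: 1 × 252 = 252
  Σ(broken) = 3106 kJ
Bonds formed (products):
  C–C: 1 × 352 = 352
  C–Cl: 1 × 339 = 339
  C–H: 5 × 417 = 2085
  H–Cl: 1 × 437 = 437
  Σ(formed) = 3213 kJ
ΔH = Σ(broken) − Σ(formed) = 3106 − 3213 = −107 kJ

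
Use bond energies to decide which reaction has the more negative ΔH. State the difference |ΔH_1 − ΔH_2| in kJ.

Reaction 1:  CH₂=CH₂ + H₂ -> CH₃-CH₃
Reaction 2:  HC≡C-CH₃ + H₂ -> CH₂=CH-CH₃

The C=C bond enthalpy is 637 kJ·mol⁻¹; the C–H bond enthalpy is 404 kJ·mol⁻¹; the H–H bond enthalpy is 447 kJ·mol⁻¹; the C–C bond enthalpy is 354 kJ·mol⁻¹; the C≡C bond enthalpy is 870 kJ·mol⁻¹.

Reaction 2, by 50 kJ

Reaction 1:
  Bonds broken (reactants):
    C–H: 4 × 404 = 1616
    C=C: 1 × 637 = 637
    H–H: 1 × 447 = 447
    Σ(broken) = 2700 kJ
  Bonds formed (products):
    C–C: 1 × 354 = 354
    C–H: 6 × 404 = 2424
    Σ(formed) = 2778 kJ
  ΔH_1 = 2700 − 2778 = −78 kJ
Reaction 2:
  Bonds broken (reactants):
    C≡C: 1 × 870 = 870
    C–C: 1 × 354 = 354
    C–H: 4 × 404 = 1616
    H–H: 1 × 447 = 447
    Σ(broken) = 3287 kJ
  Bonds formed (products):
    C–C: 1 × 354 = 354
    C–H: 6 × 404 = 2424
    C=C: 1 × 637 = 637
    Σ(formed) = 3415 kJ
  ΔH_2 = 3287 − 3415 = −128 kJ
ΔH_1 − ΔH_2 = +50 kJ, so reaction 2 has the more negative ΔH; |ΔH_1 − ΔH_2| = 50 kJ.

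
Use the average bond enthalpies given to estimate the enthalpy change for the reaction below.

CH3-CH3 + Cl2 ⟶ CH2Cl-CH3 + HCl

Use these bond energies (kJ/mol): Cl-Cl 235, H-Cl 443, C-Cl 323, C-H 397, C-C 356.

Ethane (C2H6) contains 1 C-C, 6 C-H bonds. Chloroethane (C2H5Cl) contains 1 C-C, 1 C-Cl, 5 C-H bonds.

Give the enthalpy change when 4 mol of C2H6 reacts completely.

ΔH = −536 kJ

Bonds broken (reactants):
  C-C: 1 × 356 = 356
  C-H: 6 × 397 = 2382
  Cl-Cl: 1 × 235 = 235
  Σ(broken) = 2973 kJ
Bonds formed (products):
  C-C: 1 × 356 = 356
  C-Cl: 1 × 323 = 323
  C-H: 5 × 397 = 1985
  H-Cl: 1 × 443 = 443
  Σ(formed) = 3107 kJ
ΔH = Σ(broken) − Σ(formed) = 2973 − 3107 = −134 kJ
For 4× the reaction as written: 4 × (−134) = −536 kJ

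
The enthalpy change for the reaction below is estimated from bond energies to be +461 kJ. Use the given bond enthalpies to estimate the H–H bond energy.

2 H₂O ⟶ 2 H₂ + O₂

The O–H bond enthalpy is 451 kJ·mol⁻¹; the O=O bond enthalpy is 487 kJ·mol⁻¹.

D(H–H) ≈ 428 kJ/mol

Let D be the H–H bond energy.
Σ(broken) = 4×451 = 1804
Σ(formed) = 2×D + 1×487 = 487 + 2D
ΔH = Σ(broken) − Σ(formed) = (1804) − (487 + 2D) = +1317 − 2D
Setting this equal to +461 kJ gives 2D = 856, so D = 428 kJ/mol.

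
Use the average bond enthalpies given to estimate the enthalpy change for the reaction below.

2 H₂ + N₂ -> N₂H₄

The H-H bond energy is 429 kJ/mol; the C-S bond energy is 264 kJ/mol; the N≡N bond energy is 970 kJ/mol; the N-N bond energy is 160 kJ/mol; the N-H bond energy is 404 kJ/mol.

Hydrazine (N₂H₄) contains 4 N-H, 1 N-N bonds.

ΔH ≈ +52 kJ

Bonds broken (reactants):
  H-H: 2 × 429 = 858
  N≡N: 1 × 970 = 970
  Σ(broken) = 1828 kJ
Bonds formed (products):
  N-H: 4 × 404 = 1616
  N-N: 1 × 160 = 160
  Σ(formed) = 1776 kJ
ΔH = Σ(broken) − Σ(formed) = 1828 − 1776 = +52 kJ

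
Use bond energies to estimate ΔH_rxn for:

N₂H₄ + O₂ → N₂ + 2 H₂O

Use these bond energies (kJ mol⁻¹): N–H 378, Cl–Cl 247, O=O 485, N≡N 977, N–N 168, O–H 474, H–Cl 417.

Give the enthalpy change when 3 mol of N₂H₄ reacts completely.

ΔH = −2124 kJ

Bonds broken (reactants):
  N–H: 4 × 378 = 1512
  N–N: 1 × 168 = 168
  O=O: 1 × 485 = 485
  Σ(broken) = 2165 kJ
Bonds formed (products):
  N≡N: 1 × 977 = 977
  O–H: 4 × 474 = 1896
  Σ(formed) = 2873 kJ
ΔH = Σ(broken) − Σ(formed) = 2165 − 2873 = −708 kJ
For 3× the reaction as written: 3 × (−708) = −2124 kJ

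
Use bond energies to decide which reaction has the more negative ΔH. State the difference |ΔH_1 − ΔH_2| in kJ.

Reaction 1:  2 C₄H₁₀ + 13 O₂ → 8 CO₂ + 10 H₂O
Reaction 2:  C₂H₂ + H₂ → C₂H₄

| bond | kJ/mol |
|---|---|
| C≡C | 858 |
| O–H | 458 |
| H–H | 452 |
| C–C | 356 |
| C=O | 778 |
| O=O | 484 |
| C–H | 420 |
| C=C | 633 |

Reaction 1:
  Bonds broken (reactants):
    C–C: 6 × 356 = 2136
    C–H: 20 × 420 = 8400
    O=O: 13 × 484 = 6292
    Σ(broken) = 16828 kJ
  Bonds formed (products):
    C=O: 16 × 778 = 12448
    O–H: 20 × 458 = 9160
    Σ(formed) = 21608 kJ
  ΔH_1 = 16828 − 21608 = −4780 kJ
Reaction 2:
  Bonds broken (reactants):
    C≡C: 1 × 858 = 858
    C–H: 2 × 420 = 840
    H–H: 1 × 452 = 452
    Σ(broken) = 2150 kJ
  Bonds formed (products):
    C–H: 4 × 420 = 1680
    C=C: 1 × 633 = 633
    Σ(formed) = 2313 kJ
  ΔH_2 = 2150 − 2313 = −163 kJ
ΔH_1 − ΔH_2 = −4617 kJ, so reaction 1 has the more negative ΔH; |ΔH_1 − ΔH_2| = 4617 kJ.

Reaction 1, by 4617 kJ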